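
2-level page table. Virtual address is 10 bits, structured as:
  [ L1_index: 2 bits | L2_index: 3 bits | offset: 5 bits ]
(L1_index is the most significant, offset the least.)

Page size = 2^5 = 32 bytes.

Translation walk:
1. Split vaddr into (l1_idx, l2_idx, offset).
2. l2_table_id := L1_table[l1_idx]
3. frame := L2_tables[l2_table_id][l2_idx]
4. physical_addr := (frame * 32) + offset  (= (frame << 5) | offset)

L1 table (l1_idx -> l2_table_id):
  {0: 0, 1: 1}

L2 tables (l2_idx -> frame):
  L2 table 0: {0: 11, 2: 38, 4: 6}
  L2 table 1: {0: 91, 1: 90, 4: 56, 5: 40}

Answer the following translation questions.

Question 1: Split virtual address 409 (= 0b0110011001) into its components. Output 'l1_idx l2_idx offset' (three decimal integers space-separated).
Answer: 1 4 25

Derivation:
vaddr = 409 = 0b0110011001
  top 2 bits -> l1_idx = 1
  next 3 bits -> l2_idx = 4
  bottom 5 bits -> offset = 25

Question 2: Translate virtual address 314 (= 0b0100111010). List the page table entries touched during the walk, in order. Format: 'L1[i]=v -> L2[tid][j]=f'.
Answer: L1[1]=1 -> L2[1][1]=90

Derivation:
vaddr = 314 = 0b0100111010
Split: l1_idx=1, l2_idx=1, offset=26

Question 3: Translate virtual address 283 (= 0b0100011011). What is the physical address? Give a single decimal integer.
Answer: 2939

Derivation:
vaddr = 283 = 0b0100011011
Split: l1_idx=1, l2_idx=0, offset=27
L1[1] = 1
L2[1][0] = 91
paddr = 91 * 32 + 27 = 2939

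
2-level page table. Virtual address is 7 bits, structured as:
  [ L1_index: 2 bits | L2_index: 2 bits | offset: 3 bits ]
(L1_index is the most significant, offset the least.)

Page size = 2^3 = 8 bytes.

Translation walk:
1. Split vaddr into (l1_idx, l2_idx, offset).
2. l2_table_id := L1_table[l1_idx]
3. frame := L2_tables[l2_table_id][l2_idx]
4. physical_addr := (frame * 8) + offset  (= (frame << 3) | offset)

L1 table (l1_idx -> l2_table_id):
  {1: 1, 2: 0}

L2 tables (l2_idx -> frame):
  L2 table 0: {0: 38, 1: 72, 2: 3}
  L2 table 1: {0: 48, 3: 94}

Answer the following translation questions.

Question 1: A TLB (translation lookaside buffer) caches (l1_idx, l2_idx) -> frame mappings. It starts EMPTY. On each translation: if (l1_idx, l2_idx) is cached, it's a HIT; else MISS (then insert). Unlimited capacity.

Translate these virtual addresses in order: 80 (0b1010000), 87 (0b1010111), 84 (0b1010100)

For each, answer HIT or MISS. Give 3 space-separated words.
Answer: MISS HIT HIT

Derivation:
vaddr=80: (2,2) not in TLB -> MISS, insert
vaddr=87: (2,2) in TLB -> HIT
vaddr=84: (2,2) in TLB -> HIT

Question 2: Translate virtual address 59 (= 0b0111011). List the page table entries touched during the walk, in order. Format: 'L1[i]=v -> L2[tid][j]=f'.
Answer: L1[1]=1 -> L2[1][3]=94

Derivation:
vaddr = 59 = 0b0111011
Split: l1_idx=1, l2_idx=3, offset=3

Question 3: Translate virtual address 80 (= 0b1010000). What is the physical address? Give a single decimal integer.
vaddr = 80 = 0b1010000
Split: l1_idx=2, l2_idx=2, offset=0
L1[2] = 0
L2[0][2] = 3
paddr = 3 * 8 + 0 = 24

Answer: 24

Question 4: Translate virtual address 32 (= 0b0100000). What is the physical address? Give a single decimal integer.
Answer: 384

Derivation:
vaddr = 32 = 0b0100000
Split: l1_idx=1, l2_idx=0, offset=0
L1[1] = 1
L2[1][0] = 48
paddr = 48 * 8 + 0 = 384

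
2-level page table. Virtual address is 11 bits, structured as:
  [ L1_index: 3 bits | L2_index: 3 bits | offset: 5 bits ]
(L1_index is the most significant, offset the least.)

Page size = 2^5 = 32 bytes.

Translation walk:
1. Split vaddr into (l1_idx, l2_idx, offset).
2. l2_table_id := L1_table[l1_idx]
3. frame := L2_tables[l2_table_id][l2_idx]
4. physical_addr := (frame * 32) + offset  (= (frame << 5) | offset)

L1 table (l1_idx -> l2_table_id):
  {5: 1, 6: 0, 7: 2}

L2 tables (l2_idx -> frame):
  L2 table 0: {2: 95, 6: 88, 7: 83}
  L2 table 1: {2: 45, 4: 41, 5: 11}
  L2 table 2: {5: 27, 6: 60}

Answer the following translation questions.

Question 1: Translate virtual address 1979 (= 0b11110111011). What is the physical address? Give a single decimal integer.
Answer: 891

Derivation:
vaddr = 1979 = 0b11110111011
Split: l1_idx=7, l2_idx=5, offset=27
L1[7] = 2
L2[2][5] = 27
paddr = 27 * 32 + 27 = 891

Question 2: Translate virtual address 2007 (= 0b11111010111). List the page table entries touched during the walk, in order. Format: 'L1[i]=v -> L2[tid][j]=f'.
Answer: L1[7]=2 -> L2[2][6]=60

Derivation:
vaddr = 2007 = 0b11111010111
Split: l1_idx=7, l2_idx=6, offset=23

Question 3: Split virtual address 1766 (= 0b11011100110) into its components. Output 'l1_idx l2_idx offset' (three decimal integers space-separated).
vaddr = 1766 = 0b11011100110
  top 3 bits -> l1_idx = 6
  next 3 bits -> l2_idx = 7
  bottom 5 bits -> offset = 6

Answer: 6 7 6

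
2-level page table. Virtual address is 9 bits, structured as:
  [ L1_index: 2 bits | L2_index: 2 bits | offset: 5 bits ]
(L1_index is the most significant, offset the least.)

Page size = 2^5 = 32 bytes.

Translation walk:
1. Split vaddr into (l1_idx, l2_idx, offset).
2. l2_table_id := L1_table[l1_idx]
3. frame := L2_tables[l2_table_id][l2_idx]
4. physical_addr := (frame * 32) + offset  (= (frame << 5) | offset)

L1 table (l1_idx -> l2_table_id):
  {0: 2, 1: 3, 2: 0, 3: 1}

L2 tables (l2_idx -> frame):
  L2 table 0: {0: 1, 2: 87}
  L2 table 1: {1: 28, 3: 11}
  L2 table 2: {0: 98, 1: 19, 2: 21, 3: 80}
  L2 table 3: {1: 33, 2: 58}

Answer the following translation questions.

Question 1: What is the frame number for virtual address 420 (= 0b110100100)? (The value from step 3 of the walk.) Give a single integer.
Answer: 28

Derivation:
vaddr = 420: l1_idx=3, l2_idx=1
L1[3] = 1; L2[1][1] = 28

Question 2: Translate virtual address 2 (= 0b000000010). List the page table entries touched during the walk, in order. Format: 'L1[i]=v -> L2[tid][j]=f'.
Answer: L1[0]=2 -> L2[2][0]=98

Derivation:
vaddr = 2 = 0b000000010
Split: l1_idx=0, l2_idx=0, offset=2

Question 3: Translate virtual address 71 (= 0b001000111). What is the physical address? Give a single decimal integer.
Answer: 679

Derivation:
vaddr = 71 = 0b001000111
Split: l1_idx=0, l2_idx=2, offset=7
L1[0] = 2
L2[2][2] = 21
paddr = 21 * 32 + 7 = 679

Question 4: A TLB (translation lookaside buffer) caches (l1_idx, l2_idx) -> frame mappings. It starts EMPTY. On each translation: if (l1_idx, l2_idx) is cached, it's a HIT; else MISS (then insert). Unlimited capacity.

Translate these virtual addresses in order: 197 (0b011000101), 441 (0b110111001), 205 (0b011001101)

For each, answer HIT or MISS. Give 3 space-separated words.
Answer: MISS MISS HIT

Derivation:
vaddr=197: (1,2) not in TLB -> MISS, insert
vaddr=441: (3,1) not in TLB -> MISS, insert
vaddr=205: (1,2) in TLB -> HIT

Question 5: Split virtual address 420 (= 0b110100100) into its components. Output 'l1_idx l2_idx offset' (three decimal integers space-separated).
vaddr = 420 = 0b110100100
  top 2 bits -> l1_idx = 3
  next 2 bits -> l2_idx = 1
  bottom 5 bits -> offset = 4

Answer: 3 1 4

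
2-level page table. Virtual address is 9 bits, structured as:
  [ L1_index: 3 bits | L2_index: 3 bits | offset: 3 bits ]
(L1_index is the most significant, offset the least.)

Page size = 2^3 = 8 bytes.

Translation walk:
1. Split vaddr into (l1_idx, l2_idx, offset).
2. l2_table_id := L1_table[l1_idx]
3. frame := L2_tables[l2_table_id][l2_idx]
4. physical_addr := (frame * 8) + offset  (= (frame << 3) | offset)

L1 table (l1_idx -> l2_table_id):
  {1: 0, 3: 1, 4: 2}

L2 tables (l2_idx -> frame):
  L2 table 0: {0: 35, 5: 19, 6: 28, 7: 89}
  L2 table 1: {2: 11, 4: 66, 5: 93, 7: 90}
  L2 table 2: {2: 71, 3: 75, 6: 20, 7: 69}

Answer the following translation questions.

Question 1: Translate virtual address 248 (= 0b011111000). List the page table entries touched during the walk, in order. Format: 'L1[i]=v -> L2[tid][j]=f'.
Answer: L1[3]=1 -> L2[1][7]=90

Derivation:
vaddr = 248 = 0b011111000
Split: l1_idx=3, l2_idx=7, offset=0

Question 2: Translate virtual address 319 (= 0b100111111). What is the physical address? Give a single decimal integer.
vaddr = 319 = 0b100111111
Split: l1_idx=4, l2_idx=7, offset=7
L1[4] = 2
L2[2][7] = 69
paddr = 69 * 8 + 7 = 559

Answer: 559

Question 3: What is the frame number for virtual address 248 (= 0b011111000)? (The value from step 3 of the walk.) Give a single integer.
Answer: 90

Derivation:
vaddr = 248: l1_idx=3, l2_idx=7
L1[3] = 1; L2[1][7] = 90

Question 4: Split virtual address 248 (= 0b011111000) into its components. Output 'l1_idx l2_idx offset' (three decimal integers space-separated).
vaddr = 248 = 0b011111000
  top 3 bits -> l1_idx = 3
  next 3 bits -> l2_idx = 7
  bottom 3 bits -> offset = 0

Answer: 3 7 0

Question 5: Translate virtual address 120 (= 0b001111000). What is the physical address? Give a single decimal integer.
vaddr = 120 = 0b001111000
Split: l1_idx=1, l2_idx=7, offset=0
L1[1] = 0
L2[0][7] = 89
paddr = 89 * 8 + 0 = 712

Answer: 712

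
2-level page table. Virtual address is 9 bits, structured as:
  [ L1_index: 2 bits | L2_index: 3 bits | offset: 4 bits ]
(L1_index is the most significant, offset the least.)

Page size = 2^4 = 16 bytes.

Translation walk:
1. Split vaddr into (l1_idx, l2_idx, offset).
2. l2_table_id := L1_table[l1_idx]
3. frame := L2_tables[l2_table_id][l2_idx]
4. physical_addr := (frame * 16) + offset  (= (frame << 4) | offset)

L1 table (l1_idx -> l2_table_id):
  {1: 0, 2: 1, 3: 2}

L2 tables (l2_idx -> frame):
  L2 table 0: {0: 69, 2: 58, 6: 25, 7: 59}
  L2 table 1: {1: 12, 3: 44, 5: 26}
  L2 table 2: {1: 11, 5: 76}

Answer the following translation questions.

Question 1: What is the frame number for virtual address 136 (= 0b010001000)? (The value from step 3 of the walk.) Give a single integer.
vaddr = 136: l1_idx=1, l2_idx=0
L1[1] = 0; L2[0][0] = 69

Answer: 69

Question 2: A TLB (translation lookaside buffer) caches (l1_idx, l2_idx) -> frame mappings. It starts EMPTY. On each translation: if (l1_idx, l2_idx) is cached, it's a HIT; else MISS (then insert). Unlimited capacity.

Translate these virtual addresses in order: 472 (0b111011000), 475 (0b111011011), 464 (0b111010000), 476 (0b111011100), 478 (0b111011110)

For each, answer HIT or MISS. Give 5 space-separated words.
vaddr=472: (3,5) not in TLB -> MISS, insert
vaddr=475: (3,5) in TLB -> HIT
vaddr=464: (3,5) in TLB -> HIT
vaddr=476: (3,5) in TLB -> HIT
vaddr=478: (3,5) in TLB -> HIT

Answer: MISS HIT HIT HIT HIT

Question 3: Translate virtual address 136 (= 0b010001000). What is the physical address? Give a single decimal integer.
Answer: 1112

Derivation:
vaddr = 136 = 0b010001000
Split: l1_idx=1, l2_idx=0, offset=8
L1[1] = 0
L2[0][0] = 69
paddr = 69 * 16 + 8 = 1112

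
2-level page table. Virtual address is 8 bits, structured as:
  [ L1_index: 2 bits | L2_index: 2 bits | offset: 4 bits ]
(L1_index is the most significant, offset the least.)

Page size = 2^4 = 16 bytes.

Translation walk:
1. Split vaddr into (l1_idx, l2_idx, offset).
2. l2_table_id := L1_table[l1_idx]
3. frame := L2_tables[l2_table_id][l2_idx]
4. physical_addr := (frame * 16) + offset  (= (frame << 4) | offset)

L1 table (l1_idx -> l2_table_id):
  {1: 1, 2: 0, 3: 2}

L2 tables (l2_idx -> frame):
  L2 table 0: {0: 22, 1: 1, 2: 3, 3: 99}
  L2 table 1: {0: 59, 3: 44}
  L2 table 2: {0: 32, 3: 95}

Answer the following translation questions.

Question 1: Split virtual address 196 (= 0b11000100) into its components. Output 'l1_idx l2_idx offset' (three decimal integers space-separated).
Answer: 3 0 4

Derivation:
vaddr = 196 = 0b11000100
  top 2 bits -> l1_idx = 3
  next 2 bits -> l2_idx = 0
  bottom 4 bits -> offset = 4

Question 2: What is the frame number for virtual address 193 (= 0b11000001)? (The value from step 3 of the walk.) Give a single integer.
vaddr = 193: l1_idx=3, l2_idx=0
L1[3] = 2; L2[2][0] = 32

Answer: 32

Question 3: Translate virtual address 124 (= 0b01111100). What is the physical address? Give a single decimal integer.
vaddr = 124 = 0b01111100
Split: l1_idx=1, l2_idx=3, offset=12
L1[1] = 1
L2[1][3] = 44
paddr = 44 * 16 + 12 = 716

Answer: 716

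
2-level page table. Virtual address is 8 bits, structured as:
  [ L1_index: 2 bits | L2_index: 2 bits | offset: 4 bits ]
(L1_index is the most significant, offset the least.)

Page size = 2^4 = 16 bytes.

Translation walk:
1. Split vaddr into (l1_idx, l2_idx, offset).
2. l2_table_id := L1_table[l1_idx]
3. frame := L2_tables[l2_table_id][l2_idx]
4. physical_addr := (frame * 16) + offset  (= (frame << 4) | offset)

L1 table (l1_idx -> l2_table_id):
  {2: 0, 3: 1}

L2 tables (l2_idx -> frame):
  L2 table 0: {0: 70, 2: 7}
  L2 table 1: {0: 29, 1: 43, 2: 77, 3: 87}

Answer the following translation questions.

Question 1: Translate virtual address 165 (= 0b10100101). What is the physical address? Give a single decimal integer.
vaddr = 165 = 0b10100101
Split: l1_idx=2, l2_idx=2, offset=5
L1[2] = 0
L2[0][2] = 7
paddr = 7 * 16 + 5 = 117

Answer: 117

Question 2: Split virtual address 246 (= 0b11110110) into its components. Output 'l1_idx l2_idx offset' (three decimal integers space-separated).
vaddr = 246 = 0b11110110
  top 2 bits -> l1_idx = 3
  next 2 bits -> l2_idx = 3
  bottom 4 bits -> offset = 6

Answer: 3 3 6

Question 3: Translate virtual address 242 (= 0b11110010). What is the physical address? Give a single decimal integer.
vaddr = 242 = 0b11110010
Split: l1_idx=3, l2_idx=3, offset=2
L1[3] = 1
L2[1][3] = 87
paddr = 87 * 16 + 2 = 1394

Answer: 1394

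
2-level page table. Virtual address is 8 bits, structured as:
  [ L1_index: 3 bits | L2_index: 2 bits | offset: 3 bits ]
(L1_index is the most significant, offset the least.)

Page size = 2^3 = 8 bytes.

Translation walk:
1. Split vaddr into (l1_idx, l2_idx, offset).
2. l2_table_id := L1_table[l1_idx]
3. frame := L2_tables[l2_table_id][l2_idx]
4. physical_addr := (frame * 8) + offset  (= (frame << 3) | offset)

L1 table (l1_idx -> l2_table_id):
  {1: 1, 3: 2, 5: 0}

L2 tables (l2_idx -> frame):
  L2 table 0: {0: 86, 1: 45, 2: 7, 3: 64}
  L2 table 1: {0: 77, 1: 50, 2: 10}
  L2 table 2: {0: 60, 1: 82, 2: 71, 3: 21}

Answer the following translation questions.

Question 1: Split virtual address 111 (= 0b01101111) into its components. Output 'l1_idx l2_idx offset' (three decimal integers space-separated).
vaddr = 111 = 0b01101111
  top 3 bits -> l1_idx = 3
  next 2 bits -> l2_idx = 1
  bottom 3 bits -> offset = 7

Answer: 3 1 7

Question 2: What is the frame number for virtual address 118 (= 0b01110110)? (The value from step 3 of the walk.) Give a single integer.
vaddr = 118: l1_idx=3, l2_idx=2
L1[3] = 2; L2[2][2] = 71

Answer: 71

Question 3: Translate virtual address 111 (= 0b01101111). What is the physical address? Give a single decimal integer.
Answer: 663

Derivation:
vaddr = 111 = 0b01101111
Split: l1_idx=3, l2_idx=1, offset=7
L1[3] = 2
L2[2][1] = 82
paddr = 82 * 8 + 7 = 663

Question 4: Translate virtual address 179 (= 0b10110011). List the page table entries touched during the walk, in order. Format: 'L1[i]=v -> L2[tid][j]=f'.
vaddr = 179 = 0b10110011
Split: l1_idx=5, l2_idx=2, offset=3

Answer: L1[5]=0 -> L2[0][2]=7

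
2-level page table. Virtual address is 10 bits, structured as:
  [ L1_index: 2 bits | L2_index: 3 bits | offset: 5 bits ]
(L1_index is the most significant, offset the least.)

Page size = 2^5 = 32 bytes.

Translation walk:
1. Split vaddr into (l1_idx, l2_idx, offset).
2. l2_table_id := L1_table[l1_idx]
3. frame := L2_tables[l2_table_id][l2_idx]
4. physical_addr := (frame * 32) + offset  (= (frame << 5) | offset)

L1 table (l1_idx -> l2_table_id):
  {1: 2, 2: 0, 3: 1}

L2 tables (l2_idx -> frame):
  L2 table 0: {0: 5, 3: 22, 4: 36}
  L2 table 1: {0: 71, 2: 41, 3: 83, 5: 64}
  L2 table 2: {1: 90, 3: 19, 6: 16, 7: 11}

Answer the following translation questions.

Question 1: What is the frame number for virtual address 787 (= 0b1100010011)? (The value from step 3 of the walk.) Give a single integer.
Answer: 71

Derivation:
vaddr = 787: l1_idx=3, l2_idx=0
L1[3] = 1; L2[1][0] = 71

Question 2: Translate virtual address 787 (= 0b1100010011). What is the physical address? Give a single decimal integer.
vaddr = 787 = 0b1100010011
Split: l1_idx=3, l2_idx=0, offset=19
L1[3] = 1
L2[1][0] = 71
paddr = 71 * 32 + 19 = 2291

Answer: 2291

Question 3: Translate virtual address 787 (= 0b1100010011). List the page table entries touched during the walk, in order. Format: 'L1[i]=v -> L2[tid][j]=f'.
Answer: L1[3]=1 -> L2[1][0]=71

Derivation:
vaddr = 787 = 0b1100010011
Split: l1_idx=3, l2_idx=0, offset=19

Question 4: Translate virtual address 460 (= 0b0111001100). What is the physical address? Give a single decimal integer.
vaddr = 460 = 0b0111001100
Split: l1_idx=1, l2_idx=6, offset=12
L1[1] = 2
L2[2][6] = 16
paddr = 16 * 32 + 12 = 524

Answer: 524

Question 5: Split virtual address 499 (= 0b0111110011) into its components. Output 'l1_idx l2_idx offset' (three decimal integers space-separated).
vaddr = 499 = 0b0111110011
  top 2 bits -> l1_idx = 1
  next 3 bits -> l2_idx = 7
  bottom 5 bits -> offset = 19

Answer: 1 7 19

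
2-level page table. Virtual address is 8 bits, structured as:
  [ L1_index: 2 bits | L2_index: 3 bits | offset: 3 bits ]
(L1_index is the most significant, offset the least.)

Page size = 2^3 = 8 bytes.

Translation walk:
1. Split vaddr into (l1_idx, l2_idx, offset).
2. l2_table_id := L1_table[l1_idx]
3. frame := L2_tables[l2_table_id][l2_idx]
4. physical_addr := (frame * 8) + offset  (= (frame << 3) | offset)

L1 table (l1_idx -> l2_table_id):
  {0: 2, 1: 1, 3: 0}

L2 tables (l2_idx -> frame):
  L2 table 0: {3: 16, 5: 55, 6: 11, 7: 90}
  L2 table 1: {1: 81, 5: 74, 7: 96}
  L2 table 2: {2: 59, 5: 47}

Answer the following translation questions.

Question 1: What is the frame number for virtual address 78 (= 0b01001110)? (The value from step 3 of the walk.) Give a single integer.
vaddr = 78: l1_idx=1, l2_idx=1
L1[1] = 1; L2[1][1] = 81

Answer: 81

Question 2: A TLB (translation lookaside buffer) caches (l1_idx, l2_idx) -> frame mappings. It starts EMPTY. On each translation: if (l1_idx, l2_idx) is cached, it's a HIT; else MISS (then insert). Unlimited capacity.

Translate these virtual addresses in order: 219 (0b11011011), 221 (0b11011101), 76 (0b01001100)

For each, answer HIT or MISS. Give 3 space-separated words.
Answer: MISS HIT MISS

Derivation:
vaddr=219: (3,3) not in TLB -> MISS, insert
vaddr=221: (3,3) in TLB -> HIT
vaddr=76: (1,1) not in TLB -> MISS, insert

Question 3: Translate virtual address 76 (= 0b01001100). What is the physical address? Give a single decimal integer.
Answer: 652

Derivation:
vaddr = 76 = 0b01001100
Split: l1_idx=1, l2_idx=1, offset=4
L1[1] = 1
L2[1][1] = 81
paddr = 81 * 8 + 4 = 652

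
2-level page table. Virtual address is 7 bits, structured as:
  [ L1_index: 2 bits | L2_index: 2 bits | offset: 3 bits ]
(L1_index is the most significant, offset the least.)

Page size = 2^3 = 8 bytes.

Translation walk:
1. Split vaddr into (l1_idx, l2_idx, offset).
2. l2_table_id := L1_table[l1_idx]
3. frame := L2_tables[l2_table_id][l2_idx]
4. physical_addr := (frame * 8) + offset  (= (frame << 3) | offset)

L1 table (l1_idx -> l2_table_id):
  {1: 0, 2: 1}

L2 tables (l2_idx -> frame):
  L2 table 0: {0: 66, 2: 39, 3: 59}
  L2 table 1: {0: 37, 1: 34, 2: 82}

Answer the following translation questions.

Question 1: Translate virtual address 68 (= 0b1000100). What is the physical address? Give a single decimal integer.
vaddr = 68 = 0b1000100
Split: l1_idx=2, l2_idx=0, offset=4
L1[2] = 1
L2[1][0] = 37
paddr = 37 * 8 + 4 = 300

Answer: 300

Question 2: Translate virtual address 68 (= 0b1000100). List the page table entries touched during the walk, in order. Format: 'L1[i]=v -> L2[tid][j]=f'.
Answer: L1[2]=1 -> L2[1][0]=37

Derivation:
vaddr = 68 = 0b1000100
Split: l1_idx=2, l2_idx=0, offset=4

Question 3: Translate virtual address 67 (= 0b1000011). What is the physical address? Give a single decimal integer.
vaddr = 67 = 0b1000011
Split: l1_idx=2, l2_idx=0, offset=3
L1[2] = 1
L2[1][0] = 37
paddr = 37 * 8 + 3 = 299

Answer: 299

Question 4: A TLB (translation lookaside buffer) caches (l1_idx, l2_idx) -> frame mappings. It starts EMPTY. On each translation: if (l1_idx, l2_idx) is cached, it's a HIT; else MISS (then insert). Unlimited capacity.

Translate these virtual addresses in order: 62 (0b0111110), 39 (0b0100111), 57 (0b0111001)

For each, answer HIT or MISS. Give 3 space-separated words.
Answer: MISS MISS HIT

Derivation:
vaddr=62: (1,3) not in TLB -> MISS, insert
vaddr=39: (1,0) not in TLB -> MISS, insert
vaddr=57: (1,3) in TLB -> HIT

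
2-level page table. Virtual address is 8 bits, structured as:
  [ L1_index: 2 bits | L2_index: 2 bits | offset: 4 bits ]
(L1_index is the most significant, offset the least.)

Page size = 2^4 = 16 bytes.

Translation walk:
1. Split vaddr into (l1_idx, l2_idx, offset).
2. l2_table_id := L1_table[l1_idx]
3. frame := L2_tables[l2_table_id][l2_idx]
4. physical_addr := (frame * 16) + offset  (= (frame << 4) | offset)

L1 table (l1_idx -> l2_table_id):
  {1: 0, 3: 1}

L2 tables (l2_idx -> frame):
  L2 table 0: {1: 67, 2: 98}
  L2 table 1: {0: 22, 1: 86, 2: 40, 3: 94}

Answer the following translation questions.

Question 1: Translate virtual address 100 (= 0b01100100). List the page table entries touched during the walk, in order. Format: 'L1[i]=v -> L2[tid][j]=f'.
vaddr = 100 = 0b01100100
Split: l1_idx=1, l2_idx=2, offset=4

Answer: L1[1]=0 -> L2[0][2]=98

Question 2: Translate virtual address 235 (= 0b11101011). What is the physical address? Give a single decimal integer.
vaddr = 235 = 0b11101011
Split: l1_idx=3, l2_idx=2, offset=11
L1[3] = 1
L2[1][2] = 40
paddr = 40 * 16 + 11 = 651

Answer: 651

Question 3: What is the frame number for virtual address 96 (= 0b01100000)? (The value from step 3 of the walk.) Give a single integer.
vaddr = 96: l1_idx=1, l2_idx=2
L1[1] = 0; L2[0][2] = 98

Answer: 98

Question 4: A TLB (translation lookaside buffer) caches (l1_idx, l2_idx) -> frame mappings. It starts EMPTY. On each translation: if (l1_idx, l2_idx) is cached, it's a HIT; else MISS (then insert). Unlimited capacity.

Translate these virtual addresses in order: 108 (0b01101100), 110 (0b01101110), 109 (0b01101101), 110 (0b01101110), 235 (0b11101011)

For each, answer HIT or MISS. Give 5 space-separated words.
Answer: MISS HIT HIT HIT MISS

Derivation:
vaddr=108: (1,2) not in TLB -> MISS, insert
vaddr=110: (1,2) in TLB -> HIT
vaddr=109: (1,2) in TLB -> HIT
vaddr=110: (1,2) in TLB -> HIT
vaddr=235: (3,2) not in TLB -> MISS, insert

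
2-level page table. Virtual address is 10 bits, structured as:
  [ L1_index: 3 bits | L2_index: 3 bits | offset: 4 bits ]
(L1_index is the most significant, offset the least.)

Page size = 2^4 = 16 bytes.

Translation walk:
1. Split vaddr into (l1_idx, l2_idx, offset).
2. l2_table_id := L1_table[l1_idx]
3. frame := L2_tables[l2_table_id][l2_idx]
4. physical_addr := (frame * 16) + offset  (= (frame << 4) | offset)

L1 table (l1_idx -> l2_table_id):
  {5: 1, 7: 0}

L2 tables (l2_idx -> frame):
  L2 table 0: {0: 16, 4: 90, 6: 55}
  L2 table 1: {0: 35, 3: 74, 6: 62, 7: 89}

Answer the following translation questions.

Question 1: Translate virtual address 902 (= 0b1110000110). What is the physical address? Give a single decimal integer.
Answer: 262

Derivation:
vaddr = 902 = 0b1110000110
Split: l1_idx=7, l2_idx=0, offset=6
L1[7] = 0
L2[0][0] = 16
paddr = 16 * 16 + 6 = 262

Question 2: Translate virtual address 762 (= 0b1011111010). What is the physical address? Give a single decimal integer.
Answer: 1434

Derivation:
vaddr = 762 = 0b1011111010
Split: l1_idx=5, l2_idx=7, offset=10
L1[5] = 1
L2[1][7] = 89
paddr = 89 * 16 + 10 = 1434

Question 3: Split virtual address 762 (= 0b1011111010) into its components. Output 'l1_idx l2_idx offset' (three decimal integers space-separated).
Answer: 5 7 10

Derivation:
vaddr = 762 = 0b1011111010
  top 3 bits -> l1_idx = 5
  next 3 bits -> l2_idx = 7
  bottom 4 bits -> offset = 10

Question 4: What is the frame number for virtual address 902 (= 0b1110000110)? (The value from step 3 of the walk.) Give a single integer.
vaddr = 902: l1_idx=7, l2_idx=0
L1[7] = 0; L2[0][0] = 16

Answer: 16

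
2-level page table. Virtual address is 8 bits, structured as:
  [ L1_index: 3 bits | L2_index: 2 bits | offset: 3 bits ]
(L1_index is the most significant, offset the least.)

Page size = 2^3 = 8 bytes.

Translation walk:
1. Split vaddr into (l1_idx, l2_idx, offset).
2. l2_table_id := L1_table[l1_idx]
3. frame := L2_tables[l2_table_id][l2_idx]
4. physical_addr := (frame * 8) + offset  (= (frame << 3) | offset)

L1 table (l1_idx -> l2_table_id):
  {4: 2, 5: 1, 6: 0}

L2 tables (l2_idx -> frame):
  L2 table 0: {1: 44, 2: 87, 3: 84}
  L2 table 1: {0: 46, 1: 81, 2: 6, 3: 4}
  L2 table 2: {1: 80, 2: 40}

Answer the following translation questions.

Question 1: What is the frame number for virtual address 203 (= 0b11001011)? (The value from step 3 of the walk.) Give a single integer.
vaddr = 203: l1_idx=6, l2_idx=1
L1[6] = 0; L2[0][1] = 44

Answer: 44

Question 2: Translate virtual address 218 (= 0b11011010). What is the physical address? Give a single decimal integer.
Answer: 674

Derivation:
vaddr = 218 = 0b11011010
Split: l1_idx=6, l2_idx=3, offset=2
L1[6] = 0
L2[0][3] = 84
paddr = 84 * 8 + 2 = 674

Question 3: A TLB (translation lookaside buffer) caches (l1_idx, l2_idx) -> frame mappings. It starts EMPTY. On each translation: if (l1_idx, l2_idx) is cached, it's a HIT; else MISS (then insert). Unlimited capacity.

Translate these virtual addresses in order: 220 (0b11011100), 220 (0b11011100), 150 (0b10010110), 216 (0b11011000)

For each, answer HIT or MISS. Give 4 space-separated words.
Answer: MISS HIT MISS HIT

Derivation:
vaddr=220: (6,3) not in TLB -> MISS, insert
vaddr=220: (6,3) in TLB -> HIT
vaddr=150: (4,2) not in TLB -> MISS, insert
vaddr=216: (6,3) in TLB -> HIT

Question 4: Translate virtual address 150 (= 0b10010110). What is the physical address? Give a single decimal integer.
vaddr = 150 = 0b10010110
Split: l1_idx=4, l2_idx=2, offset=6
L1[4] = 2
L2[2][2] = 40
paddr = 40 * 8 + 6 = 326

Answer: 326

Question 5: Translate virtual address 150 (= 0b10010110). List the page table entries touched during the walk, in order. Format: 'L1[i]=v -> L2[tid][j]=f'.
Answer: L1[4]=2 -> L2[2][2]=40

Derivation:
vaddr = 150 = 0b10010110
Split: l1_idx=4, l2_idx=2, offset=6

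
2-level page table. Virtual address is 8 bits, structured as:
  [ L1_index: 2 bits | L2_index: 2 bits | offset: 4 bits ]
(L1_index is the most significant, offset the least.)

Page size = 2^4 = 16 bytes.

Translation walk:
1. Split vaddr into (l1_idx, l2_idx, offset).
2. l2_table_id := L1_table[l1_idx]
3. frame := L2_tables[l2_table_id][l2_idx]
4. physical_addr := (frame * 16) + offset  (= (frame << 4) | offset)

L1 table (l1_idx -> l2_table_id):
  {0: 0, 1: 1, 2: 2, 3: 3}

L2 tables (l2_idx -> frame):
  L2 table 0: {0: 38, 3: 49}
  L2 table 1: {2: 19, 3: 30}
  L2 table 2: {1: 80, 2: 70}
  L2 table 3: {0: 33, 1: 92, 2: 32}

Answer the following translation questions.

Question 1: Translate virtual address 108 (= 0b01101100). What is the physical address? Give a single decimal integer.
Answer: 316

Derivation:
vaddr = 108 = 0b01101100
Split: l1_idx=1, l2_idx=2, offset=12
L1[1] = 1
L2[1][2] = 19
paddr = 19 * 16 + 12 = 316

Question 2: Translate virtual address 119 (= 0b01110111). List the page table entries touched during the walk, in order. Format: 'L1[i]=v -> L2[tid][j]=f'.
Answer: L1[1]=1 -> L2[1][3]=30

Derivation:
vaddr = 119 = 0b01110111
Split: l1_idx=1, l2_idx=3, offset=7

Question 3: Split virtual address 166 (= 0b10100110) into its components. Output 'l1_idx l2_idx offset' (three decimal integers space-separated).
Answer: 2 2 6

Derivation:
vaddr = 166 = 0b10100110
  top 2 bits -> l1_idx = 2
  next 2 bits -> l2_idx = 2
  bottom 4 bits -> offset = 6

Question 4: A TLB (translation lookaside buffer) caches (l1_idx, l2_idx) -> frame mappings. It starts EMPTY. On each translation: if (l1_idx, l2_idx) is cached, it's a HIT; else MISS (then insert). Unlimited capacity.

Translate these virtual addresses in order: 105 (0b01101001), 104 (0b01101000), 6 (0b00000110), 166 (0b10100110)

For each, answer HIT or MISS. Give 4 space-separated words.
vaddr=105: (1,2) not in TLB -> MISS, insert
vaddr=104: (1,2) in TLB -> HIT
vaddr=6: (0,0) not in TLB -> MISS, insert
vaddr=166: (2,2) not in TLB -> MISS, insert

Answer: MISS HIT MISS MISS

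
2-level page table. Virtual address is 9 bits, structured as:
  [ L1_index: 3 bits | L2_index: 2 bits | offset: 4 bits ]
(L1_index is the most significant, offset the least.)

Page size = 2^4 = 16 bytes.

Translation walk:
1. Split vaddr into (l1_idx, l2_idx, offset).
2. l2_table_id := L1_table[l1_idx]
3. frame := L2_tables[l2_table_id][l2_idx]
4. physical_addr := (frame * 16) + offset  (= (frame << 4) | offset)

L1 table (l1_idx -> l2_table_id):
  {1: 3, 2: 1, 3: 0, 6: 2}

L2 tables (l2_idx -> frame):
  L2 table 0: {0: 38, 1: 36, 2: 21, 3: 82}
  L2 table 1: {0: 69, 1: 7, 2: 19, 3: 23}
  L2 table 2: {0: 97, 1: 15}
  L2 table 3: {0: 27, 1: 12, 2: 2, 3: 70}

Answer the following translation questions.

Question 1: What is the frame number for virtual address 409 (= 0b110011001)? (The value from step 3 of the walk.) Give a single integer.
Answer: 15

Derivation:
vaddr = 409: l1_idx=6, l2_idx=1
L1[6] = 2; L2[2][1] = 15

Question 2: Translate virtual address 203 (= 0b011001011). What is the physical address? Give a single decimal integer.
Answer: 619

Derivation:
vaddr = 203 = 0b011001011
Split: l1_idx=3, l2_idx=0, offset=11
L1[3] = 0
L2[0][0] = 38
paddr = 38 * 16 + 11 = 619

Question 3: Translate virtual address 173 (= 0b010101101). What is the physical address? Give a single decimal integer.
Answer: 317

Derivation:
vaddr = 173 = 0b010101101
Split: l1_idx=2, l2_idx=2, offset=13
L1[2] = 1
L2[1][2] = 19
paddr = 19 * 16 + 13 = 317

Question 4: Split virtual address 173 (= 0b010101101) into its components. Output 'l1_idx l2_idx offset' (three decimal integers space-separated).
vaddr = 173 = 0b010101101
  top 3 bits -> l1_idx = 2
  next 2 bits -> l2_idx = 2
  bottom 4 bits -> offset = 13

Answer: 2 2 13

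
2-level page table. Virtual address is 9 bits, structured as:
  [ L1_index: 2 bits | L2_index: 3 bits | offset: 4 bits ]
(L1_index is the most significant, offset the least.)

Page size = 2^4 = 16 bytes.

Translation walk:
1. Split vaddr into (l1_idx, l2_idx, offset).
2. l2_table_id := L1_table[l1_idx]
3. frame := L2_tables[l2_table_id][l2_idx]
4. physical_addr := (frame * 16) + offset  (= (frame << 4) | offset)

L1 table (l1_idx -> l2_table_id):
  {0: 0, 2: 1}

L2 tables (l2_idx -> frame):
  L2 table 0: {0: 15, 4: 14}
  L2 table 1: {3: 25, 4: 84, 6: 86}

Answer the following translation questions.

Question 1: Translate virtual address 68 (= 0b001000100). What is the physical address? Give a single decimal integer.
vaddr = 68 = 0b001000100
Split: l1_idx=0, l2_idx=4, offset=4
L1[0] = 0
L2[0][4] = 14
paddr = 14 * 16 + 4 = 228

Answer: 228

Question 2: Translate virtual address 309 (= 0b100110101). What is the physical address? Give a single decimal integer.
Answer: 405

Derivation:
vaddr = 309 = 0b100110101
Split: l1_idx=2, l2_idx=3, offset=5
L1[2] = 1
L2[1][3] = 25
paddr = 25 * 16 + 5 = 405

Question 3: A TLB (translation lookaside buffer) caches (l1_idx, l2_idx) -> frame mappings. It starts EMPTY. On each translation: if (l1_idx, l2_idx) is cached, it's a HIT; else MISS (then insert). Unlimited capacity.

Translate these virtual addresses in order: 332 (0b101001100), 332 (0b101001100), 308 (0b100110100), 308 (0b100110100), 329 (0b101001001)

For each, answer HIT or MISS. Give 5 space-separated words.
Answer: MISS HIT MISS HIT HIT

Derivation:
vaddr=332: (2,4) not in TLB -> MISS, insert
vaddr=332: (2,4) in TLB -> HIT
vaddr=308: (2,3) not in TLB -> MISS, insert
vaddr=308: (2,3) in TLB -> HIT
vaddr=329: (2,4) in TLB -> HIT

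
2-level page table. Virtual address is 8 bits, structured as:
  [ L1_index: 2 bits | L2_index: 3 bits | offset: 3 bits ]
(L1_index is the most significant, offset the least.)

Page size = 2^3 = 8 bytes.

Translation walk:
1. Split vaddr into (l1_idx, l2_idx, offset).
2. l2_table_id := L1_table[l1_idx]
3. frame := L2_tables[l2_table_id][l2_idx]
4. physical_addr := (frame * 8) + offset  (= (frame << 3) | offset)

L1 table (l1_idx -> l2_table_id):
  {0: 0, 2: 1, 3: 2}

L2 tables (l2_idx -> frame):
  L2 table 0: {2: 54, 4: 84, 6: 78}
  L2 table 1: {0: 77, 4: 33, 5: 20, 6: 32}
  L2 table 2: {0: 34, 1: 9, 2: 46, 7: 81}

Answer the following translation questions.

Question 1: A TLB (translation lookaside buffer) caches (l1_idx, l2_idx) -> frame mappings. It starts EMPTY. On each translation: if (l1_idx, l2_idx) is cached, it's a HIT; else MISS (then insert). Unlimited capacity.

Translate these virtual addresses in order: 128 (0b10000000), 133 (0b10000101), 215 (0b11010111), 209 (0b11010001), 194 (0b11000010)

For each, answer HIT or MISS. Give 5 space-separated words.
Answer: MISS HIT MISS HIT MISS

Derivation:
vaddr=128: (2,0) not in TLB -> MISS, insert
vaddr=133: (2,0) in TLB -> HIT
vaddr=215: (3,2) not in TLB -> MISS, insert
vaddr=209: (3,2) in TLB -> HIT
vaddr=194: (3,0) not in TLB -> MISS, insert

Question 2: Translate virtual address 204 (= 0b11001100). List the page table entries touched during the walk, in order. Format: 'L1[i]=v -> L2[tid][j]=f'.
vaddr = 204 = 0b11001100
Split: l1_idx=3, l2_idx=1, offset=4

Answer: L1[3]=2 -> L2[2][1]=9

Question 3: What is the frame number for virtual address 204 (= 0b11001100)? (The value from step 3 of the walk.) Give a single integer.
vaddr = 204: l1_idx=3, l2_idx=1
L1[3] = 2; L2[2][1] = 9

Answer: 9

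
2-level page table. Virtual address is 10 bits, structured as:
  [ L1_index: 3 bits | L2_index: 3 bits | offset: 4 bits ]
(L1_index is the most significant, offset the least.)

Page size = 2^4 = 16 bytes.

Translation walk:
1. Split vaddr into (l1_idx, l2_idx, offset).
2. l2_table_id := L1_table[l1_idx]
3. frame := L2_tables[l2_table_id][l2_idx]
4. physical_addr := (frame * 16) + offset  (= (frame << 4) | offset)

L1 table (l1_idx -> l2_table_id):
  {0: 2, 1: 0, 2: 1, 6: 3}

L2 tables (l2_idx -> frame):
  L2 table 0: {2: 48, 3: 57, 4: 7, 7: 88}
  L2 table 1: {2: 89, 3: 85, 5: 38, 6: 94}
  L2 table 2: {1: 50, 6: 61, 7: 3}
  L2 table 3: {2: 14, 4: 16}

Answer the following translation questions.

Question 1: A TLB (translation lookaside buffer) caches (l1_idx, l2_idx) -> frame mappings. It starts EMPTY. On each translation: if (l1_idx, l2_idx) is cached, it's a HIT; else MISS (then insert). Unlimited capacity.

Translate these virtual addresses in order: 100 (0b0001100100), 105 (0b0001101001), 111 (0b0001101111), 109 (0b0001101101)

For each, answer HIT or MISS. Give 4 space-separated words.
Answer: MISS HIT HIT HIT

Derivation:
vaddr=100: (0,6) not in TLB -> MISS, insert
vaddr=105: (0,6) in TLB -> HIT
vaddr=111: (0,6) in TLB -> HIT
vaddr=109: (0,6) in TLB -> HIT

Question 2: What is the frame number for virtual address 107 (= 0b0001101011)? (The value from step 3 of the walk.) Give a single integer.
Answer: 61

Derivation:
vaddr = 107: l1_idx=0, l2_idx=6
L1[0] = 2; L2[2][6] = 61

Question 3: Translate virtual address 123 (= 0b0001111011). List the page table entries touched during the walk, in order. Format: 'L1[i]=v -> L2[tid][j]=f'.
vaddr = 123 = 0b0001111011
Split: l1_idx=0, l2_idx=7, offset=11

Answer: L1[0]=2 -> L2[2][7]=3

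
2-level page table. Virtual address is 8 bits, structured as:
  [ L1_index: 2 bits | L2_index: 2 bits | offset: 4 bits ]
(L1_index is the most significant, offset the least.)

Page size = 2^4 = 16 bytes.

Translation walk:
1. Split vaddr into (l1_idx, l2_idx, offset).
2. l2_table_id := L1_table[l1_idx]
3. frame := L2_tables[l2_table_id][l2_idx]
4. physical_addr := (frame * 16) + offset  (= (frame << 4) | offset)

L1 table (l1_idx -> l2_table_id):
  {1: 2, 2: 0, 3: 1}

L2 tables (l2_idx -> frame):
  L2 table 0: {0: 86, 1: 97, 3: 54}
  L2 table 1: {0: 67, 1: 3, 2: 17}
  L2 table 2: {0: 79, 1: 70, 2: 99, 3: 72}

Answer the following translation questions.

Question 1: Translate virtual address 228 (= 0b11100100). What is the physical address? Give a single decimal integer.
vaddr = 228 = 0b11100100
Split: l1_idx=3, l2_idx=2, offset=4
L1[3] = 1
L2[1][2] = 17
paddr = 17 * 16 + 4 = 276

Answer: 276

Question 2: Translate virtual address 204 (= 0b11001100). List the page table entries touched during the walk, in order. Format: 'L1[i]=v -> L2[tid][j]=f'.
Answer: L1[3]=1 -> L2[1][0]=67

Derivation:
vaddr = 204 = 0b11001100
Split: l1_idx=3, l2_idx=0, offset=12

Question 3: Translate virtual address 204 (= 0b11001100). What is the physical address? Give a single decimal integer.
Answer: 1084

Derivation:
vaddr = 204 = 0b11001100
Split: l1_idx=3, l2_idx=0, offset=12
L1[3] = 1
L2[1][0] = 67
paddr = 67 * 16 + 12 = 1084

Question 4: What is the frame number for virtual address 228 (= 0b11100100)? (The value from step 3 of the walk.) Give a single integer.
Answer: 17

Derivation:
vaddr = 228: l1_idx=3, l2_idx=2
L1[3] = 1; L2[1][2] = 17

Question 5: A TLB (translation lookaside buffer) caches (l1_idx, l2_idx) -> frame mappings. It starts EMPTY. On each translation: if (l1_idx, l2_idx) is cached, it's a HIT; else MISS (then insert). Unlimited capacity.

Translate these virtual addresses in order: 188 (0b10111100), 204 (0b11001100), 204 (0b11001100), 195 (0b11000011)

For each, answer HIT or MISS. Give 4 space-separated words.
Answer: MISS MISS HIT HIT

Derivation:
vaddr=188: (2,3) not in TLB -> MISS, insert
vaddr=204: (3,0) not in TLB -> MISS, insert
vaddr=204: (3,0) in TLB -> HIT
vaddr=195: (3,0) in TLB -> HIT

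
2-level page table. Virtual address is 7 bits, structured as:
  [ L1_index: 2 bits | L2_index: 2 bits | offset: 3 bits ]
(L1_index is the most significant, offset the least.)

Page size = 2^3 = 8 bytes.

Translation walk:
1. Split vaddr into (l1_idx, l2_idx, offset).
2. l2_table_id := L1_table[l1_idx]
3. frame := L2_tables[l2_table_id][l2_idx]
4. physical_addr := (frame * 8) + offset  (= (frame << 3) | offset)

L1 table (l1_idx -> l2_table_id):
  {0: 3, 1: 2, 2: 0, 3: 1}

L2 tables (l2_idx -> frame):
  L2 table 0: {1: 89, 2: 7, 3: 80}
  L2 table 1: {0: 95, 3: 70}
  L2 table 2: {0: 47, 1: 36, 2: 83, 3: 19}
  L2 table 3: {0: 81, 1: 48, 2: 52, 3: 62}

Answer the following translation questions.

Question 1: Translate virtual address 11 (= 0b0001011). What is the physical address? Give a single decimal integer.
Answer: 387

Derivation:
vaddr = 11 = 0b0001011
Split: l1_idx=0, l2_idx=1, offset=3
L1[0] = 3
L2[3][1] = 48
paddr = 48 * 8 + 3 = 387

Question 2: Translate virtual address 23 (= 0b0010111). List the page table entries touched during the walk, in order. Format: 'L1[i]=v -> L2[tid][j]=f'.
Answer: L1[0]=3 -> L2[3][2]=52

Derivation:
vaddr = 23 = 0b0010111
Split: l1_idx=0, l2_idx=2, offset=7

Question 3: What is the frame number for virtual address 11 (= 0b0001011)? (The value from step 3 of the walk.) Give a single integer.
vaddr = 11: l1_idx=0, l2_idx=1
L1[0] = 3; L2[3][1] = 48

Answer: 48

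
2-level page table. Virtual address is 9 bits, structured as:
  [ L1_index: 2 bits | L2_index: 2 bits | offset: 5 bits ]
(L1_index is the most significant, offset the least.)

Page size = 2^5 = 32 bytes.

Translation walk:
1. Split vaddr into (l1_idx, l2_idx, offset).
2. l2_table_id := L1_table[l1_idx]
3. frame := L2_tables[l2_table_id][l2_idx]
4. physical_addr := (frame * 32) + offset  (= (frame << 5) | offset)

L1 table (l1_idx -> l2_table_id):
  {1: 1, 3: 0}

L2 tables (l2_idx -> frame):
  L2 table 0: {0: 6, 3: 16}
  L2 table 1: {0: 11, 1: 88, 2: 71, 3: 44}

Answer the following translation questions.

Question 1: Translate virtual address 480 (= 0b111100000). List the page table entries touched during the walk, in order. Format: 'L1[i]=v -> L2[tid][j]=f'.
vaddr = 480 = 0b111100000
Split: l1_idx=3, l2_idx=3, offset=0

Answer: L1[3]=0 -> L2[0][3]=16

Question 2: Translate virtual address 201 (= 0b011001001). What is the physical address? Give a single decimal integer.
Answer: 2281

Derivation:
vaddr = 201 = 0b011001001
Split: l1_idx=1, l2_idx=2, offset=9
L1[1] = 1
L2[1][2] = 71
paddr = 71 * 32 + 9 = 2281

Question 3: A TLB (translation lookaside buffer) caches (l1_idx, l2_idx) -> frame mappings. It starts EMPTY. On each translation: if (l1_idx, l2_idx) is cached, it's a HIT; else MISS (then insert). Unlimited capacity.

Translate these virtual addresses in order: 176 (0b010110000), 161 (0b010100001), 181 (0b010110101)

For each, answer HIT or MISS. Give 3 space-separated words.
Answer: MISS HIT HIT

Derivation:
vaddr=176: (1,1) not in TLB -> MISS, insert
vaddr=161: (1,1) in TLB -> HIT
vaddr=181: (1,1) in TLB -> HIT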